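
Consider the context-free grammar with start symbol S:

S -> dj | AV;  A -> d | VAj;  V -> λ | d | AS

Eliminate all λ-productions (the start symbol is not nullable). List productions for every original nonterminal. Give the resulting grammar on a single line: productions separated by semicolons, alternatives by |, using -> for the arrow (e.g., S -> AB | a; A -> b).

S -> A | AV | dj; A -> d | Aj | VAj; V -> d | AS

Nullable set: {V}.
S -> AV: V nullable, giving A | AV.
A -> VAj: V nullable, giving Aj | VAj.
Drop V -> λ.
Unchanged (no nullable symbols): S -> dj; A -> d; V -> AS; V -> d.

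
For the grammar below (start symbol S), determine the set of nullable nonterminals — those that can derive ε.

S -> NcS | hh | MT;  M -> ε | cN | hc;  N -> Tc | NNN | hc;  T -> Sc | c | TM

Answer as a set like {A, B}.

{M}

Directly nullable (have an ε-rule): {M}.
Not nullable: N, S, T — each has a terminal in every rule's right-hand side or depends on a non-nullable symbol.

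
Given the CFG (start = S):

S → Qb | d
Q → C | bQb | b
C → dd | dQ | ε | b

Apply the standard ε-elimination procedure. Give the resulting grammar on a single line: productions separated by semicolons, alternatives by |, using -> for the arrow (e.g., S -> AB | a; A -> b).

S -> b | d | Qb; C -> b | d | dQ | dd; Q -> C | b | bb | bQb

Nullable set: {C, Q}.
S -> Qb: Q nullable, giving Qb | b.
Drop C -> ε.
C -> dQ: Q nullable, giving d | dQ.
Q -> C: C nullable, giving C.
Q -> bQb: Q nullable, giving bQb | bb.
Unchanged (no nullable symbols): S -> d; C -> b; C -> dd; Q -> b.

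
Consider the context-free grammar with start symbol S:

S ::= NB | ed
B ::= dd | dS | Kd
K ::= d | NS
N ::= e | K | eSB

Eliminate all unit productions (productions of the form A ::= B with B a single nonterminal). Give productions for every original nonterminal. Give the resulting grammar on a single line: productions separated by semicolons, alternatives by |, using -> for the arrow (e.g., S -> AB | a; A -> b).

Unit productions: N->K.
Unit pairs (A ⇒* B via units): (N,K).
S: inherits non-unit rules of {S} → NB | ed.
B: inherits non-unit rules of {B} → Kd | dS | dd.
K: inherits non-unit rules of {K} → NS | d.
N: inherits non-unit rules of {K, N} → NS | d | e | eSB.

S -> NB | ed; B -> Kd | dS | dd; K -> d | NS; N -> d | e | NS | eSB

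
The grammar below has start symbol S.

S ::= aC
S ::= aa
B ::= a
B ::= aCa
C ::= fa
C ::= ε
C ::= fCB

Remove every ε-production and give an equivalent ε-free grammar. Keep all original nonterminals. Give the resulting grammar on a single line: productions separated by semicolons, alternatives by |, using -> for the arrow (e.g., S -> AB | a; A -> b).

Nullable set: {C}.
S -> aC: C nullable, giving a | aC.
B -> aCa: C nullable, giving aCa | aa.
Drop C -> ε.
C -> fCB: C nullable, giving fB | fCB.
Unchanged (no nullable symbols): S -> aa; B -> a; C -> fa.

S -> a | aC | aa; B -> a | aa | aCa; C -> fB | fa | fCB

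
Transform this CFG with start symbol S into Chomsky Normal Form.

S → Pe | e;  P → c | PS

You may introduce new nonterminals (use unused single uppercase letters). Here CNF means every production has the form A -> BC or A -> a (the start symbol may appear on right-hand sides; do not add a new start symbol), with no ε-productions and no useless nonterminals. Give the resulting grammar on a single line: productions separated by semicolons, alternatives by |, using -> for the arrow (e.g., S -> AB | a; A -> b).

No ε-productions.
No unit productions to eliminate.
TERM: introduce A -> e and substitute in every rule of length ≥2.

S -> e | PA; A -> e; P -> c | PS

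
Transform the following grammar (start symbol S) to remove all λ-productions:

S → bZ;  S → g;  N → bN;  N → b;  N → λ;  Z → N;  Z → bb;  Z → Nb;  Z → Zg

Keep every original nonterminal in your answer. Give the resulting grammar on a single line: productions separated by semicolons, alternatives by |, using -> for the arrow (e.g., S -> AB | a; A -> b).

S -> b | g | bZ; N -> b | bN; Z -> N | b | g | Nb | Zg | bb

Nullable set: {N, Z}.
S -> bZ: Z nullable, giving b | bZ.
Drop N -> λ.
N -> bN: N nullable, giving b | bN.
Z -> N: N nullable, giving N.
Z -> Nb: N nullable, giving Nb | b.
Z -> Zg: Z nullable, giving Zg | g.
Unchanged (no nullable symbols): S -> g; N -> b; Z -> bb.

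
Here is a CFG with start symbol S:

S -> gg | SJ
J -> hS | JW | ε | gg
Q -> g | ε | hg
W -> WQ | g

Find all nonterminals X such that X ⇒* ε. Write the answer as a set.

Directly nullable (have an ε-rule): {J, Q}.
Not nullable: S, W — each has a terminal in every rule's right-hand side or depends on a non-nullable symbol.

{J, Q}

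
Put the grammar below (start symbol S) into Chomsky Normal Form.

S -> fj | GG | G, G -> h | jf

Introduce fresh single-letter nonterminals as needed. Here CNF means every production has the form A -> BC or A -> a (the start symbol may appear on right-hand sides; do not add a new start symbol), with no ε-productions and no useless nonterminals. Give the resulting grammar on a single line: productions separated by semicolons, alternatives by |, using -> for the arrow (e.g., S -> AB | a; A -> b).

No ε-productions.
After unit-elimination: S -> h | GG | fj | jf; G -> h | jf.
TERM: introduce B -> f, A -> j and substitute in every rule of length ≥2.

S -> h | AB | BA | GG; A -> j; B -> f; G -> h | AB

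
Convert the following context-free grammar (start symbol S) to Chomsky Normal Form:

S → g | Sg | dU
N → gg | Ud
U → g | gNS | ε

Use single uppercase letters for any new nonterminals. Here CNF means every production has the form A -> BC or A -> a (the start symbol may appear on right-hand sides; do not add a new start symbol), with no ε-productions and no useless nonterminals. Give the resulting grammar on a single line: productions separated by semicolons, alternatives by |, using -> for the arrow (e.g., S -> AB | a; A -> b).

Nullable: {U}; after ε-elimination: S -> d | g | Sg | dU; N -> d | Ud | gg; U -> g | gNS.
No unit productions to eliminate.
TERM: introduce A -> d, B -> g and substitute in every rule of length ≥2.
BIN: U -> BNS becomes U -> BC, C -> NS.

S -> d | g | AU | SB; A -> d; B -> g; C -> NS; N -> d | BB | UA; U -> g | BC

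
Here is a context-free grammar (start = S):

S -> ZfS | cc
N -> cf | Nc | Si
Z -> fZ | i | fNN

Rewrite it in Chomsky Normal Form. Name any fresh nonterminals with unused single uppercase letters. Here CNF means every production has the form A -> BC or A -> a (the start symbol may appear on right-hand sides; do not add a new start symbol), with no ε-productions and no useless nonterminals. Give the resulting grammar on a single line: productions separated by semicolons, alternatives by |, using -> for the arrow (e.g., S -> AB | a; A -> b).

S -> AA | ZD; A -> c; B -> i; C -> f; D -> CS; E -> NN; N -> AC | NA | SB; Z -> i | CE | CZ

No ε-productions.
No unit productions to eliminate.
TERM: introduce A -> c, C -> f, B -> i and substitute in every rule of length ≥2.
BIN: S -> ZCS becomes S -> ZD, D -> CS; Z -> CNN becomes Z -> CE, E -> NN.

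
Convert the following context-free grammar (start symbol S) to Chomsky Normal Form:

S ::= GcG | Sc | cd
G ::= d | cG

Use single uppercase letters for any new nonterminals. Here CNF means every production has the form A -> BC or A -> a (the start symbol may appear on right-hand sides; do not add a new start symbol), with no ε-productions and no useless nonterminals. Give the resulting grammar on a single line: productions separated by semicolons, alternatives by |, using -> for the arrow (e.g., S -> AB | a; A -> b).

S -> AB | GC | SA; A -> c; B -> d; C -> AG; G -> d | AG

No ε-productions.
No unit productions to eliminate.
TERM: introduce A -> c, B -> d and substitute in every rule of length ≥2.
BIN: S -> GAG becomes S -> GC, C -> AG.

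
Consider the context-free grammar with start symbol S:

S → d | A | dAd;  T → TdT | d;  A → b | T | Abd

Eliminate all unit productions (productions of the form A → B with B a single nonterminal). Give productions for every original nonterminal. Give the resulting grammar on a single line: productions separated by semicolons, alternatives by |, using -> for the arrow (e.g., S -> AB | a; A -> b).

Unit productions: A->T, S->A.
Unit pairs (A ⇒* B via units): (A,T), (S,A), (S,T).
S: inherits non-unit rules of {A, S, T} → Abd | TdT | b | d | dAd.
A: inherits non-unit rules of {A, T} → Abd | TdT | b | d.
T: inherits non-unit rules of {T} → TdT | d.

S -> b | d | Abd | TdT | dAd; A -> b | d | Abd | TdT; T -> d | TdT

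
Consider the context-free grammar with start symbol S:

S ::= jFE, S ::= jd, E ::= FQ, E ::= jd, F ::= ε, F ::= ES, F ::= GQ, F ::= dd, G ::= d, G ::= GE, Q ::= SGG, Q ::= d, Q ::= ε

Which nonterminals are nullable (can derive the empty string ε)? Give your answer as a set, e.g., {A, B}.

{E, F, Q}

Directly nullable (have an ε-rule): {F, Q}.
E is nullable via E -> FQ (every symbol on the right is already known nullable).
Not nullable: G, S — each has a terminal in every rule's right-hand side or depends on a non-nullable symbol.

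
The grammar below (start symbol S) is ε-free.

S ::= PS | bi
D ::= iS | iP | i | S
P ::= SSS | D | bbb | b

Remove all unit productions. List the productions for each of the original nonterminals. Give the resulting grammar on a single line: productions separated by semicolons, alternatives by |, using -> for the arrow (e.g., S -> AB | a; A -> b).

Unit productions: D->S, P->D.
Unit pairs (A ⇒* B via units): (D,S), (P,D), (P,S).
S: inherits non-unit rules of {S} → PS | bi.
D: inherits non-unit rules of {D, S} → PS | bi | i | iP | iS.
P: inherits non-unit rules of {D, P, S} → PS | SSS | b | bbb | bi | i | iP | iS.

S -> PS | bi; D -> i | PS | bi | iP | iS; P -> b | i | PS | bi | iP | iS | SSS | bbb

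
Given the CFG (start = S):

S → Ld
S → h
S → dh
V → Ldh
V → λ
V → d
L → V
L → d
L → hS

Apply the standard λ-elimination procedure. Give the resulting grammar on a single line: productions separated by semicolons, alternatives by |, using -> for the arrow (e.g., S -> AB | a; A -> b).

Nullable set: {L, V}.
S -> Ld: L nullable, giving Ld | d.
L -> V: V nullable, giving V.
Drop V -> λ.
V -> Ldh: L nullable, giving Ldh | dh.
Unchanged (no nullable symbols): S -> dh; S -> h; L -> d; L -> hS; V -> d.

S -> d | h | Ld | dh; L -> V | d | hS; V -> d | dh | Ldh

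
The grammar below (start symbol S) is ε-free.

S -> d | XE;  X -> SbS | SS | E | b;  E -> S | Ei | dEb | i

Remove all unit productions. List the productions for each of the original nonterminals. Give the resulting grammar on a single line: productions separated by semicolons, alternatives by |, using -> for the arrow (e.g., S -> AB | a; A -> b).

Unit productions: E->S, X->E.
Unit pairs (A ⇒* B via units): (E,S), (X,E), (X,S).
S: inherits non-unit rules of {S} → XE | d.
E: inherits non-unit rules of {E, S} → Ei | XE | d | dEb | i.
X: inherits non-unit rules of {E, S, X} → Ei | SS | SbS | XE | b | d | dEb | i.

S -> d | XE; E -> d | i | Ei | XE | dEb; X -> b | d | i | Ei | SS | XE | SbS | dEb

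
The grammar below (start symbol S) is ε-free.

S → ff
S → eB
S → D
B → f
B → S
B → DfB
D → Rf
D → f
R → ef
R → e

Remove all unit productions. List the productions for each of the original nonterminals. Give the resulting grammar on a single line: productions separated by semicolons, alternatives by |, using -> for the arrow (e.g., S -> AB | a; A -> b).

S -> f | Rf | eB | ff; B -> f | Rf | eB | ff | DfB; D -> f | Rf; R -> e | ef

Unit productions: B->S, S->D.
Unit pairs (A ⇒* B via units): (B,D), (B,S), (S,D).
S: inherits non-unit rules of {D, S} → Rf | eB | f | ff.
B: inherits non-unit rules of {B, D, S} → DfB | Rf | eB | f | ff.
D: inherits non-unit rules of {D} → Rf | f.
R: inherits non-unit rules of {R} → e | ef.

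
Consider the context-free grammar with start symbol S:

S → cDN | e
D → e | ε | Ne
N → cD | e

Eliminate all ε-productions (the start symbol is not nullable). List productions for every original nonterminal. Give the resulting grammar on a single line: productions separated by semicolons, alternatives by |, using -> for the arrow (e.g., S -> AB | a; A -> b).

Nullable set: {D}.
S -> cDN: D nullable, giving cDN | cN.
Drop D -> ε.
N -> cD: D nullable, giving c | cD.
Unchanged (no nullable symbols): S -> e; D -> Ne; D -> e; N -> e.

S -> e | cN | cDN; D -> e | Ne; N -> c | e | cD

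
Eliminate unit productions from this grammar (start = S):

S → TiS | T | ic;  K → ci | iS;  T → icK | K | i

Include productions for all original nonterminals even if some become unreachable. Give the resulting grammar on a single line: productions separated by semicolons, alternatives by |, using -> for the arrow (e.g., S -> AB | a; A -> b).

Unit productions: S->T, T->K.
Unit pairs (A ⇒* B via units): (S,K), (S,T), (T,K).
S: inherits non-unit rules of {K, S, T} → TiS | ci | i | iS | ic | icK.
K: inherits non-unit rules of {K} → ci | iS.
T: inherits non-unit rules of {K, T} → ci | i | iS | icK.

S -> i | ci | iS | ic | TiS | icK; K -> ci | iS; T -> i | ci | iS | icK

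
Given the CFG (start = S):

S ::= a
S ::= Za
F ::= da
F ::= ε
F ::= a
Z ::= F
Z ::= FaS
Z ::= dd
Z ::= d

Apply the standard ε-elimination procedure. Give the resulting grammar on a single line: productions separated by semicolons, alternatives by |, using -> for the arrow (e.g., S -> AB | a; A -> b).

S -> a | Za; F -> a | da; Z -> F | d | aS | dd | FaS

Nullable set: {F, Z}.
S -> Za: Z nullable, giving Za | a.
Drop F -> ε.
Z -> F: F nullable, giving F.
Z -> FaS: F nullable, giving FaS | aS.
Unchanged (no nullable symbols): S -> a; F -> a; F -> da; Z -> d; Z -> dd.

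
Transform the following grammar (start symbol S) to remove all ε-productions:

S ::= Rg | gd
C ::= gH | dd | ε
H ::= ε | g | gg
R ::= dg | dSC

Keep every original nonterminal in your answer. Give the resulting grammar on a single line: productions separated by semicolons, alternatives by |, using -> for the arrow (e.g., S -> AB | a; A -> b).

Nullable set: {C, H}.
Drop C -> ε.
C -> gH: H nullable, giving g | gH.
Drop H -> ε.
R -> dSC: C nullable, giving dS | dSC.
Unchanged (no nullable symbols): S -> Rg; S -> gd; C -> dd; H -> g; H -> gg; R -> dg.

S -> Rg | gd; C -> g | dd | gH; H -> g | gg; R -> dS | dg | dSC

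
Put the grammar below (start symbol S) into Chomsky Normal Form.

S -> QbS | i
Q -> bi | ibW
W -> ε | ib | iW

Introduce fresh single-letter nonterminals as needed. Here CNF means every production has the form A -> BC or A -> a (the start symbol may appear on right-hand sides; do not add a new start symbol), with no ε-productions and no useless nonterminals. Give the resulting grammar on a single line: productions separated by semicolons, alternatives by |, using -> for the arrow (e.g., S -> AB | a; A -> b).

S -> i | QD; A -> b; B -> i; C -> AW; D -> AS; Q -> AB | BA | BC; W -> i | BA | BW

Nullable: {W}; after ε-elimination: S -> i | QbS; Q -> bi | ib | ibW; W -> i | iW | ib.
No unit productions to eliminate.
TERM: introduce A -> b, B -> i and substitute in every rule of length ≥2.
BIN: Q -> BAW becomes Q -> BC, C -> AW; S -> QAS becomes S -> QD, D -> AS.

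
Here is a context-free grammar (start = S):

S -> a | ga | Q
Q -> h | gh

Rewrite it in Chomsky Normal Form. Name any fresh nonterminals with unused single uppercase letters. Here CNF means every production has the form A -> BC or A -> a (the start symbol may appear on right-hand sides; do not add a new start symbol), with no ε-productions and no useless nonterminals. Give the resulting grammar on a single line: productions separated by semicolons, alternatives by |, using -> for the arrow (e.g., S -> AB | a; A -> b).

No ε-productions.
After unit-elimination: S -> a | h | ga | gh; Q -> h | gh.
TERM: introduce C -> a, A -> g, B -> h and substitute in every rule of length ≥2.
Drop unreachable/unproductive: Q.

S -> a | h | AB | AC; A -> g; B -> h; C -> a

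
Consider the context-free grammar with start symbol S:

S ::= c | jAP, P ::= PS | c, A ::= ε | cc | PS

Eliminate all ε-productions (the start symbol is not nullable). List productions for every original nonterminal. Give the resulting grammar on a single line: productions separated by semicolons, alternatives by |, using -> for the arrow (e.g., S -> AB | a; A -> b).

Nullable set: {A}.
S -> jAP: A nullable, giving jAP | jP.
Drop A -> ε.
Unchanged (no nullable symbols): S -> c; A -> PS; A -> cc; P -> PS; P -> c.

S -> c | jP | jAP; A -> PS | cc; P -> c | PS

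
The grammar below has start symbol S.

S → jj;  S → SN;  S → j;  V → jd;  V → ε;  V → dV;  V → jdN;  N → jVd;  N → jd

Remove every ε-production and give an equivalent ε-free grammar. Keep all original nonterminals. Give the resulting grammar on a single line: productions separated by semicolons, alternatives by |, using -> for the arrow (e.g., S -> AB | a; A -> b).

Nullable set: {V}.
N -> jVd: V nullable, giving jVd | jd.
Drop V -> ε.
V -> dV: V nullable, giving d | dV.
Unchanged (no nullable symbols): S -> SN; S -> j; S -> jj; N -> jd; V -> jd; V -> jdN.

S -> j | SN | jj; N -> jd | jVd; V -> d | dV | jd | jdN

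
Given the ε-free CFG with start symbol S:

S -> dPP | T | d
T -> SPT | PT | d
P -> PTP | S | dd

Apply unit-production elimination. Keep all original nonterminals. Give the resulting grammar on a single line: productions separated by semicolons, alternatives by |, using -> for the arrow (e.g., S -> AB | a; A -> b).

Unit productions: P->S, S->T.
Unit pairs (A ⇒* B via units): (P,S), (P,T), (S,T).
S: inherits non-unit rules of {S, T} → PT | SPT | d | dPP.
P: inherits non-unit rules of {P, S, T} → PT | PTP | SPT | d | dPP | dd.
T: inherits non-unit rules of {T} → PT | SPT | d.

S -> d | PT | SPT | dPP; P -> d | PT | dd | PTP | SPT | dPP; T -> d | PT | SPT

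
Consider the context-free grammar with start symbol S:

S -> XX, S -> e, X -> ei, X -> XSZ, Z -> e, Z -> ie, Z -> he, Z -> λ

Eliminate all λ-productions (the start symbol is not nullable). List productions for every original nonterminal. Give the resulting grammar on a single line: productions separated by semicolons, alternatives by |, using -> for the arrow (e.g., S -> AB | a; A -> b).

Nullable set: {Z}.
X -> XSZ: Z nullable, giving XS | XSZ.
Drop Z -> λ.
Unchanged (no nullable symbols): S -> XX; S -> e; X -> ei; Z -> e; Z -> he; Z -> ie.

S -> e | XX; X -> XS | ei | XSZ; Z -> e | he | ie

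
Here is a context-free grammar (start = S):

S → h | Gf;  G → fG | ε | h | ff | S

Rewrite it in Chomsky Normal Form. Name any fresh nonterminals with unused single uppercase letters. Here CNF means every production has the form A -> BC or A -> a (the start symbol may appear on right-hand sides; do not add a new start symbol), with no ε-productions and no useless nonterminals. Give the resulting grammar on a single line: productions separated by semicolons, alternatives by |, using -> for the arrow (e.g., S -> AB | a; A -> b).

Nullable: {G}; after ε-elimination: S -> f | h | Gf; G -> S | f | h | fG | ff.
After unit-elimination: S -> f | h | Gf; G -> f | h | Gf | fG | ff.
TERM: introduce A -> f and substitute in every rule of length ≥2.

S -> f | h | GA; A -> f; G -> f | h | AA | AG | GA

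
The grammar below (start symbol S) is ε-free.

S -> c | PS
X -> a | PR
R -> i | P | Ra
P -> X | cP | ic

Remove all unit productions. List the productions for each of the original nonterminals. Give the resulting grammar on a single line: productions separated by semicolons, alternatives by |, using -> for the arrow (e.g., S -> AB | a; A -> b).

S -> c | PS; P -> a | PR | cP | ic; R -> a | i | PR | Ra | cP | ic; X -> a | PR

Unit productions: P->X, R->P.
Unit pairs (A ⇒* B via units): (P,X), (R,P), (R,X).
S: inherits non-unit rules of {S} → PS | c.
P: inherits non-unit rules of {P, X} → PR | a | cP | ic.
R: inherits non-unit rules of {P, R, X} → PR | Ra | a | cP | i | ic.
X: inherits non-unit rules of {X} → PR | a.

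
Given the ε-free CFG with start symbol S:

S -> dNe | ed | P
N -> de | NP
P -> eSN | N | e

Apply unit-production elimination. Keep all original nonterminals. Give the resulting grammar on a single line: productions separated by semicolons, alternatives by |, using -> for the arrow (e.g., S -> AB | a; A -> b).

Unit productions: P->N, S->P.
Unit pairs (A ⇒* B via units): (P,N), (S,N), (S,P).
S: inherits non-unit rules of {N, P, S} → NP | dNe | de | e | eSN | ed.
N: inherits non-unit rules of {N} → NP | de.
P: inherits non-unit rules of {N, P} → NP | de | e | eSN.

S -> e | NP | de | ed | dNe | eSN; N -> NP | de; P -> e | NP | de | eSN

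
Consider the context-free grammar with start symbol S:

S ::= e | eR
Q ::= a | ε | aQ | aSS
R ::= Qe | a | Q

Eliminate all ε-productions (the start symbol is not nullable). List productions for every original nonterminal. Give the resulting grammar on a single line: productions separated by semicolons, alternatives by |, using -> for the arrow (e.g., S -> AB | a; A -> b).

Nullable set: {Q, R}.
S -> eR: R nullable, giving e | eR.
Drop Q -> ε.
Q -> aQ: Q nullable, giving a | aQ.
R -> Q: Q nullable, giving Q.
R -> Qe: Q nullable, giving Qe | e.
Unchanged (no nullable symbols): S -> e; Q -> a; Q -> aSS; R -> a.

S -> e | eR; Q -> a | aQ | aSS; R -> Q | a | e | Qe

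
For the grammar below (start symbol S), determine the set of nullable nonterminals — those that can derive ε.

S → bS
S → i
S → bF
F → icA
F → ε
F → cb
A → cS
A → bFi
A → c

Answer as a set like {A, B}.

Directly nullable (have an ε-rule): {F}.
Not nullable: A, S — each has a terminal in every rule's right-hand side or depends on a non-nullable symbol.

{F}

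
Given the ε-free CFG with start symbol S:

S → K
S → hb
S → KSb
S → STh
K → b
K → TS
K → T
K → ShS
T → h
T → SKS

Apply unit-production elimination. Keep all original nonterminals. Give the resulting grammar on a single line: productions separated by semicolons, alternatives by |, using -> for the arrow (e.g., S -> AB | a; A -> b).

Unit productions: K->T, S->K.
Unit pairs (A ⇒* B via units): (K,T), (S,K), (S,T).
S: inherits non-unit rules of {K, S, T} → KSb | SKS | STh | ShS | TS | b | h | hb.
K: inherits non-unit rules of {K, T} → SKS | ShS | TS | b | h.
T: inherits non-unit rules of {T} → SKS | h.

S -> b | h | TS | hb | KSb | SKS | STh | ShS; K -> b | h | TS | SKS | ShS; T -> h | SKS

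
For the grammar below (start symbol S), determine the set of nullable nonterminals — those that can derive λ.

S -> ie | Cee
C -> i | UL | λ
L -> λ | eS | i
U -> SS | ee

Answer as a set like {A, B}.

Directly nullable (have an ε-rule): {C, L}.
Not nullable: S, U — each has a terminal in every rule's right-hand side or depends on a non-nullable symbol.

{C, L}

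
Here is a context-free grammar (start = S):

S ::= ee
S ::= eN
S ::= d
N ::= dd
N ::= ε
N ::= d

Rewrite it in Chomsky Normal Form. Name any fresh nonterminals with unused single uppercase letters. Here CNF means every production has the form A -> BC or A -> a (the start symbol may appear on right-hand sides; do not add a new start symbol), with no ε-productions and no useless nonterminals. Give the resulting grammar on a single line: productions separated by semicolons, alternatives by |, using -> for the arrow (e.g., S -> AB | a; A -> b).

Nullable: {N}; after ε-elimination: S -> d | e | eN | ee; N -> d | dd.
No unit productions to eliminate.
TERM: introduce A -> d, B -> e and substitute in every rule of length ≥2.

S -> d | e | BB | BN; A -> d; B -> e; N -> d | AA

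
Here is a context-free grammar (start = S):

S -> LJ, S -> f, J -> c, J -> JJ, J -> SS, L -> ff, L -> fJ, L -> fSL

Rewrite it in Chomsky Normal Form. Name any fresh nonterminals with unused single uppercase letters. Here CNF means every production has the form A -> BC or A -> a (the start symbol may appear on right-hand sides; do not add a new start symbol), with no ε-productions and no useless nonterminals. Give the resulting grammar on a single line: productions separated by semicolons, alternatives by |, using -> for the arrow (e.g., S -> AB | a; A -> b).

No ε-productions.
No unit productions to eliminate.
TERM: introduce A -> f and substitute in every rule of length ≥2.
BIN: L -> ASL becomes L -> AB, B -> SL.

S -> f | LJ; A -> f; B -> SL; J -> c | JJ | SS; L -> AA | AB | AJ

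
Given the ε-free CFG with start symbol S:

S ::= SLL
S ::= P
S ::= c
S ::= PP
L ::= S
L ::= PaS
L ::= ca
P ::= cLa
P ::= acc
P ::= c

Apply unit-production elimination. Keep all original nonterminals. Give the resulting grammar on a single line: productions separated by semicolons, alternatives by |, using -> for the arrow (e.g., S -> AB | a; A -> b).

Unit productions: L->S, S->P.
Unit pairs (A ⇒* B via units): (L,P), (L,S), (S,P).
S: inherits non-unit rules of {P, S} → PP | SLL | acc | c | cLa.
L: inherits non-unit rules of {L, P, S} → PP | PaS | SLL | acc | c | cLa | ca.
P: inherits non-unit rules of {P} → acc | c | cLa.

S -> c | PP | SLL | acc | cLa; L -> c | PP | ca | PaS | SLL | acc | cLa; P -> c | acc | cLa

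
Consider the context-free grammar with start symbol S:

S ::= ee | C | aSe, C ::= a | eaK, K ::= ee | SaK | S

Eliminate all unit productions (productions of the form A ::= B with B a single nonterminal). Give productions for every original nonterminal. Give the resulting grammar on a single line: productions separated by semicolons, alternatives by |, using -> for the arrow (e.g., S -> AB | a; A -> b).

Unit productions: K->S, S->C.
Unit pairs (A ⇒* B via units): (K,C), (K,S), (S,C).
S: inherits non-unit rules of {C, S} → a | aSe | eaK | ee.
C: inherits non-unit rules of {C} → a | eaK.
K: inherits non-unit rules of {C, K, S} → SaK | a | aSe | eaK | ee.

S -> a | ee | aSe | eaK; C -> a | eaK; K -> a | ee | SaK | aSe | eaK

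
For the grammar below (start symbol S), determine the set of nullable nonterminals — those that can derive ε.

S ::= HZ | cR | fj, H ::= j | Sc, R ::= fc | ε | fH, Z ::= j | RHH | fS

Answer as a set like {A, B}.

{R}

Directly nullable (have an ε-rule): {R}.
Not nullable: H, S, Z — each has a terminal in every rule's right-hand side or depends on a non-nullable symbol.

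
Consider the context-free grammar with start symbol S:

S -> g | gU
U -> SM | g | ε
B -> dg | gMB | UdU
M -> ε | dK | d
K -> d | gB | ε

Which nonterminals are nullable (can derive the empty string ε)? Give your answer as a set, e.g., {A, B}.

Directly nullable (have an ε-rule): {K, M, U}.
Not nullable: B, S — each has a terminal in every rule's right-hand side or depends on a non-nullable symbol.

{K, M, U}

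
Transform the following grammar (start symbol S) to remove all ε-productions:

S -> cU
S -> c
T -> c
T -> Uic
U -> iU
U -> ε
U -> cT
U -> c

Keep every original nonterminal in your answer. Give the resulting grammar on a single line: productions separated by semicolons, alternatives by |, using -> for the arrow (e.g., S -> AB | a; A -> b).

Nullable set: {U}.
S -> cU: U nullable, giving c | cU.
T -> Uic: U nullable, giving Uic | ic.
Drop U -> ε.
U -> iU: U nullable, giving i | iU.
Unchanged (no nullable symbols): S -> c; T -> c; U -> c; U -> cT.

S -> c | cU; T -> c | ic | Uic; U -> c | i | cT | iU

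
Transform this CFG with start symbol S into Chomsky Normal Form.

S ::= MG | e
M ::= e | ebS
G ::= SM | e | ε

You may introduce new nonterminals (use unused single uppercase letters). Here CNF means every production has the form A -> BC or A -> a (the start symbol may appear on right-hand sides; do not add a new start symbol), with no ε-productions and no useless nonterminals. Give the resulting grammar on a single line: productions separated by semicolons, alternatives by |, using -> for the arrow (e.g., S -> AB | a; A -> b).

Nullable: {G}; after ε-elimination: S -> M | e | MG; G -> e | SM; M -> e | ebS.
After unit-elimination: S -> e | MG | ebS; G -> e | SM; M -> e | ebS.
TERM: introduce B -> b, A -> e and substitute in every rule of length ≥2.
BIN: M -> ABS becomes M -> AC, C -> BS; S -> ABS becomes S -> AD, D -> BS.

S -> e | AD | MG; A -> e; B -> b; C -> BS; D -> BS; G -> e | SM; M -> e | AC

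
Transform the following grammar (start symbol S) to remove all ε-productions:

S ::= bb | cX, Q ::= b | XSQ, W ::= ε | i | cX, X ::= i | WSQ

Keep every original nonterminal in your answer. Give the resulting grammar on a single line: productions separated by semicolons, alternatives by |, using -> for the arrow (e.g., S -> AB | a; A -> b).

S -> bb | cX; Q -> b | XSQ; W -> i | cX; X -> i | SQ | WSQ

Nullable set: {W}.
Drop W -> ε.
X -> WSQ: W nullable, giving SQ | WSQ.
Unchanged (no nullable symbols): S -> bb; S -> cX; Q -> XSQ; Q -> b; W -> cX; W -> i; X -> i.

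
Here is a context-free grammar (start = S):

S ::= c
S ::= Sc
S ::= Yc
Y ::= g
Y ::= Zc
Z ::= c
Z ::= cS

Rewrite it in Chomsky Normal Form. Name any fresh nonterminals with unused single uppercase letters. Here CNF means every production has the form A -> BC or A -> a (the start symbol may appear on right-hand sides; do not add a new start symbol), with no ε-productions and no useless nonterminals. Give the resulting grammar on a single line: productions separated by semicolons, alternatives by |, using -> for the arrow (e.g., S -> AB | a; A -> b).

No ε-productions.
No unit productions to eliminate.
TERM: introduce A -> c and substitute in every rule of length ≥2.

S -> c | SA | YA; A -> c; Y -> g | ZA; Z -> c | AS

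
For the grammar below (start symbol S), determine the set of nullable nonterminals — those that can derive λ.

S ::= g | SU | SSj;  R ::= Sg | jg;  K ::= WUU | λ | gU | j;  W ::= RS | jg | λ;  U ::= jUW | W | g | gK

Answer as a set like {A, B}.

{K, U, W}

Directly nullable (have an ε-rule): {K, W}.
U is nullable via U -> W (every symbol on the right is already known nullable).
Not nullable: R, S — each has a terminal in every rule's right-hand side or depends on a non-nullable symbol.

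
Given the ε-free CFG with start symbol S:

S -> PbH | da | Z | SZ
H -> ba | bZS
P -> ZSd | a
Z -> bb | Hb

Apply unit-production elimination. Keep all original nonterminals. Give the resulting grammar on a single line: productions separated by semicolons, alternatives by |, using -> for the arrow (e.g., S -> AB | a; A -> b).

S -> Hb | SZ | bb | da | PbH; H -> ba | bZS; P -> a | ZSd; Z -> Hb | bb

Unit productions: S->Z.
Unit pairs (A ⇒* B via units): (S,Z).
S: inherits non-unit rules of {S, Z} → Hb | PbH | SZ | bb | da.
H: inherits non-unit rules of {H} → bZS | ba.
P: inherits non-unit rules of {P} → ZSd | a.
Z: inherits non-unit rules of {Z} → Hb | bb.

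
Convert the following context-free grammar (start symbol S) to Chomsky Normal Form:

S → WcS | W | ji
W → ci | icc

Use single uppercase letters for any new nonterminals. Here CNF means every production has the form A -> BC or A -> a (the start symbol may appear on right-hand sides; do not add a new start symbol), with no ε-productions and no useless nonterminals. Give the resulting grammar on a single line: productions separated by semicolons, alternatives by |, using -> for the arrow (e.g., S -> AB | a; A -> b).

S -> AB | BD | CB | WE; A -> c; B -> i; C -> j; D -> AA; E -> AS; F -> AA; W -> AB | BF

No ε-productions.
After unit-elimination: S -> ci | ji | WcS | icc; W -> ci | icc.
TERM: introduce A -> c, B -> i, C -> j and substitute in every rule of length ≥2.
BIN: S -> BAA becomes S -> BD, D -> AA; S -> WAS becomes S -> WE, E -> AS; W -> BAA becomes W -> BF, F -> AA.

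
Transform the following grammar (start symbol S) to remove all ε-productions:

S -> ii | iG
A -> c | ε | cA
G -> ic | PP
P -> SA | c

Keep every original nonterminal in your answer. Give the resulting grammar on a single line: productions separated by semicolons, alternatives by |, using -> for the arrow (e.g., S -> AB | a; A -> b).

S -> iG | ii; A -> c | cA; G -> PP | ic; P -> S | c | SA

Nullable set: {A}.
Drop A -> ε.
A -> cA: A nullable, giving c | cA.
P -> SA: A nullable, giving S | SA.
Unchanged (no nullable symbols): S -> iG; S -> ii; A -> c; G -> PP; G -> ic; P -> c.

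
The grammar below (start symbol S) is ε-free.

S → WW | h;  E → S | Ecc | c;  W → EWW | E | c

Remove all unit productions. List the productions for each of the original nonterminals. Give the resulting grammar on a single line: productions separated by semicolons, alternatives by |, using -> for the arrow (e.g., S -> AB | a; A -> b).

Unit productions: E->S, W->E.
Unit pairs (A ⇒* B via units): (E,S), (W,E), (W,S).
S: inherits non-unit rules of {S} → WW | h.
E: inherits non-unit rules of {E, S} → Ecc | WW | c | h.
W: inherits non-unit rules of {E, S, W} → EWW | Ecc | WW | c | h.

S -> h | WW; E -> c | h | WW | Ecc; W -> c | h | WW | EWW | Ecc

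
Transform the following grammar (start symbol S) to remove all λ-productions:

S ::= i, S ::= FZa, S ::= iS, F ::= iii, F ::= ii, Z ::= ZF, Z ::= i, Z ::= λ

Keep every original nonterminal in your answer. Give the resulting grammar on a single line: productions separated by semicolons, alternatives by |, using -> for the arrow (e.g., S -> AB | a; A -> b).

Nullable set: {Z}.
S -> FZa: Z nullable, giving FZa | Fa.
Drop Z -> λ.
Z -> ZF: Z nullable, giving F | ZF.
Unchanged (no nullable symbols): S -> i; S -> iS; F -> ii; F -> iii; Z -> i.

S -> i | Fa | iS | FZa; F -> ii | iii; Z -> F | i | ZF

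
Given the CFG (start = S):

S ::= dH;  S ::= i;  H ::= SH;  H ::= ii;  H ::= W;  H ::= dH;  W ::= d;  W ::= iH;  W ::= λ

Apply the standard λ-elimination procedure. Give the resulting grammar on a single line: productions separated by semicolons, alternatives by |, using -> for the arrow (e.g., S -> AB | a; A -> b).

S -> d | i | dH; H -> S | W | d | SH | dH | ii; W -> d | i | iH

Nullable set: {H, W}.
S -> dH: H nullable, giving d | dH.
H -> SH: H nullable, giving S | SH.
H -> W: W nullable, giving W.
H -> dH: H nullable, giving d | dH.
Drop W -> λ.
W -> iH: H nullable, giving i | iH.
Unchanged (no nullable symbols): S -> i; H -> ii; W -> d.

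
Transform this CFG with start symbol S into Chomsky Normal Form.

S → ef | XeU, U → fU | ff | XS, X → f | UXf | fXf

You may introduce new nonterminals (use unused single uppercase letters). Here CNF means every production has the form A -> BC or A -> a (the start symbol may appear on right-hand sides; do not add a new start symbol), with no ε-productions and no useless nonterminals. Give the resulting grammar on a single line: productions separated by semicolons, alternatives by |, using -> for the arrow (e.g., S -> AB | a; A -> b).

No ε-productions.
No unit productions to eliminate.
TERM: introduce A -> e, B -> f and substitute in every rule of length ≥2.
BIN: S -> XAU becomes S -> XC, C -> AU; X -> BXB becomes X -> BD, D -> XB; X -> UXB becomes X -> UE, E -> XB.

S -> AB | XC; A -> e; B -> f; C -> AU; D -> XB; E -> XB; U -> BB | BU | XS; X -> f | BD | UE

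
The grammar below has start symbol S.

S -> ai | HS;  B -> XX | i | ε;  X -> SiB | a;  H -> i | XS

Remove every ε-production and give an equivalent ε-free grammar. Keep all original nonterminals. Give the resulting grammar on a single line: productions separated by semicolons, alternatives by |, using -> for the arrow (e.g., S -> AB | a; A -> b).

Nullable set: {B}.
Drop B -> ε.
X -> SiB: B nullable, giving Si | SiB.
Unchanged (no nullable symbols): S -> HS; S -> ai; B -> XX; B -> i; H -> XS; H -> i; X -> a.

S -> HS | ai; B -> i | XX; H -> i | XS; X -> a | Si | SiB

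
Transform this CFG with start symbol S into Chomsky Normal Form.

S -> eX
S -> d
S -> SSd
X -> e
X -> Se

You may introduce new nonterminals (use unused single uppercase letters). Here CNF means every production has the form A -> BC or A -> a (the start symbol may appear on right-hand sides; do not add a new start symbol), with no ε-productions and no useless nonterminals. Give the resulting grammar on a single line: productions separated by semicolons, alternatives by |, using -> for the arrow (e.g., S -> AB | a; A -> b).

No ε-productions.
No unit productions to eliminate.
TERM: introduce A -> d, B -> e and substitute in every rule of length ≥2.
BIN: S -> SSA becomes S -> SC, C -> SA.

S -> d | BX | SC; A -> d; B -> e; C -> SA; X -> e | SB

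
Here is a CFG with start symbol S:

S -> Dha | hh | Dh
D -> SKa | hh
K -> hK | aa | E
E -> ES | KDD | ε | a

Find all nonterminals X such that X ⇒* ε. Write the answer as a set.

Directly nullable (have an ε-rule): {E}.
K is nullable via K -> E (every symbol on the right is already known nullable).
Not nullable: D, S — each has a terminal in every rule's right-hand side or depends on a non-nullable symbol.

{E, K}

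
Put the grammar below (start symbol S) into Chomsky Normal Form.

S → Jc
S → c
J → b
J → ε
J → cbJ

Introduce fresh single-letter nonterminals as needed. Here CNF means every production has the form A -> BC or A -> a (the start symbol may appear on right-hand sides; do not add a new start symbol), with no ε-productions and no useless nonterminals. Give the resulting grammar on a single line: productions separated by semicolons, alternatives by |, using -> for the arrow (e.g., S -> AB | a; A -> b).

Nullable: {J}; after ε-elimination: S -> c | Jc; J -> b | cb | cbJ.
No unit productions to eliminate.
TERM: introduce B -> b, A -> c and substitute in every rule of length ≥2.
BIN: J -> ABJ becomes J -> AC, C -> BJ.

S -> c | JA; A -> c; B -> b; C -> BJ; J -> b | AB | AC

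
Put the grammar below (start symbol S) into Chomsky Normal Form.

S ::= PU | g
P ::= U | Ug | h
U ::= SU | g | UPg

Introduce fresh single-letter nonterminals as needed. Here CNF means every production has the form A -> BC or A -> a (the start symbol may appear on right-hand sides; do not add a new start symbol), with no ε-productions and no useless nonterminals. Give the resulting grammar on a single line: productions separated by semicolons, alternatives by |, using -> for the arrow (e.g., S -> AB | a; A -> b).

No ε-productions.
After unit-elimination: S -> g | PU; P -> g | h | SU | Ug | UPg; U -> g | SU | UPg.
TERM: introduce A -> g and substitute in every rule of length ≥2.
BIN: P -> UPA becomes P -> UB, B -> PA; U -> UPA becomes U -> UC, C -> PA.

S -> g | PU; A -> g; B -> PA; C -> PA; P -> g | h | SU | UA | UB; U -> g | SU | UC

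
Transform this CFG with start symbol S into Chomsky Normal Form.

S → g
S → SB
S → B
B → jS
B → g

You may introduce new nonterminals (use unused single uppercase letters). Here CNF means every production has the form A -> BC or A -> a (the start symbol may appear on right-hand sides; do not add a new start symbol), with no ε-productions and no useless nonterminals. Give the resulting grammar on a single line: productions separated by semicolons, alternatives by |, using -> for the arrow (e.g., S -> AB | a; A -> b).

No ε-productions.
After unit-elimination: S -> g | SB | jS; B -> g | jS.
TERM: introduce A -> j and substitute in every rule of length ≥2.

S -> g | AS | SB; A -> j; B -> g | AS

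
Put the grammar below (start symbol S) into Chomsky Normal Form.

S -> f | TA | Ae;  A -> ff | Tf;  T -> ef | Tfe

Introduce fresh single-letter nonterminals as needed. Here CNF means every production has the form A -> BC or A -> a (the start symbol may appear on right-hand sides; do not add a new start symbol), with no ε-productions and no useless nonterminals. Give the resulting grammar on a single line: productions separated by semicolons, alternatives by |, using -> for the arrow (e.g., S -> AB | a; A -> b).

S -> f | AC | TA; A -> BB | TB; B -> f; C -> e; D -> BC; T -> CB | TD

No ε-productions.
No unit productions to eliminate.
TERM: introduce C -> e, B -> f and substitute in every rule of length ≥2.
BIN: T -> TBC becomes T -> TD, D -> BC.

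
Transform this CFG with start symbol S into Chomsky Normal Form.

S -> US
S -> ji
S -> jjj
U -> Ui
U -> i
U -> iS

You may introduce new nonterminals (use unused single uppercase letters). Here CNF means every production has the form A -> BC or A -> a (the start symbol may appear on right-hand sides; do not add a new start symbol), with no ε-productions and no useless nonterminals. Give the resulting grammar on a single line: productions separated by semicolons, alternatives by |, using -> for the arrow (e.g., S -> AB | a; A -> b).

S -> AB | AC | US; A -> j; B -> i; C -> AA; U -> i | BS | UB

No ε-productions.
No unit productions to eliminate.
TERM: introduce B -> i, A -> j and substitute in every rule of length ≥2.
BIN: S -> AAA becomes S -> AC, C -> AA.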